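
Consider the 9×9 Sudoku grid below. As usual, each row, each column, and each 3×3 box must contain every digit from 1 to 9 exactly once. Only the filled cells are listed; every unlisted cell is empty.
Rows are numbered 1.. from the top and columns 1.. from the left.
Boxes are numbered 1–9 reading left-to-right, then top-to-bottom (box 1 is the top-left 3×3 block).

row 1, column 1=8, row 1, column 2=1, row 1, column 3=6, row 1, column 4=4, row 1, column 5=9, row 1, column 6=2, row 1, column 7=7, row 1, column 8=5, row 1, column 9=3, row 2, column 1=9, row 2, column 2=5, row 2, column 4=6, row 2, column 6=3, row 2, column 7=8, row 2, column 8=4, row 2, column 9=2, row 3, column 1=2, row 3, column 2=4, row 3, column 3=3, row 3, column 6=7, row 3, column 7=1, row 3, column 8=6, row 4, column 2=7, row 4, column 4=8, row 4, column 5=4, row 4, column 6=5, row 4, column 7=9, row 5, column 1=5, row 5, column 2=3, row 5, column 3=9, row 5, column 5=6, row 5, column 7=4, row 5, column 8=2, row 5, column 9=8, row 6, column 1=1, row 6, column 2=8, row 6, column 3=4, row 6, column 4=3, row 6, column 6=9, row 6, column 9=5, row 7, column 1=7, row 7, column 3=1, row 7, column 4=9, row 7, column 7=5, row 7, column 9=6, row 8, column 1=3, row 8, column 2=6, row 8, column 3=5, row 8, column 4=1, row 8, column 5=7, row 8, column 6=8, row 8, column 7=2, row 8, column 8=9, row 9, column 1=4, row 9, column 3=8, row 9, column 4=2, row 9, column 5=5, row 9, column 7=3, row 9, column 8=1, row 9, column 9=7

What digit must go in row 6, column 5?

Row 6 already contains {1, 3, 4, 5, 8, 9}.
Column 5 already contains {4, 5, 6, 7, 9}.
Its 3×3 block (box 5) already contains {3, 4, 5, 6, 8, 9}.
The only value from 1–9 not eliminated is 2, so row 6, column 5 = 2.

2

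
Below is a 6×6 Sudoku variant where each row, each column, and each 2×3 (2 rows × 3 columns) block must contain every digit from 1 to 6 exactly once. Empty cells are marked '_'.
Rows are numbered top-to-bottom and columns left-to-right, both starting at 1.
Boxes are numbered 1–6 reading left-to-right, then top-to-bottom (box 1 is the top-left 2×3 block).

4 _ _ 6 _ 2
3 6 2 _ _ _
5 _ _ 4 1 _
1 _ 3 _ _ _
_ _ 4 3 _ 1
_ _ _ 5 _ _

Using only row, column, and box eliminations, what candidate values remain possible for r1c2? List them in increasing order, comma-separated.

1,5

Row 1 already contains {2, 4, 6}.
Column 2 already contains {6}.
Its 2×3 block (box 1) already contains {2, 3, 4, 6}.
Removing those from 1–6 leaves {1, 5} as the candidates for r1c2.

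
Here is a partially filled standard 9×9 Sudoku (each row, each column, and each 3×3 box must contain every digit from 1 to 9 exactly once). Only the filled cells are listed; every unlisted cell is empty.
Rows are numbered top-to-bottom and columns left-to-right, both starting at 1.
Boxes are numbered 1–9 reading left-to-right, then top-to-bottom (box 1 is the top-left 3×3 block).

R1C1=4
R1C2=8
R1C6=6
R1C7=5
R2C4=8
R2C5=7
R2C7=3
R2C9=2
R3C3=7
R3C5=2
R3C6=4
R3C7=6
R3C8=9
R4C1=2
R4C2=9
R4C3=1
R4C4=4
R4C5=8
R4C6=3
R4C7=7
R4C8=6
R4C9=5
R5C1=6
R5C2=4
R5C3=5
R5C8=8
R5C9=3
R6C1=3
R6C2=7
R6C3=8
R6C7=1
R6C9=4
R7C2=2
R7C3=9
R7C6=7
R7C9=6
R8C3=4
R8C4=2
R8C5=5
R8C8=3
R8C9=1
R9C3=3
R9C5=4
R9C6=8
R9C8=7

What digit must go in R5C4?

Cell R5C4 itself could take any of {1, 7, 9} by direct elimination.
Consider where 7 can go in row 5.
R5C5 is out (column 5 already has a 7).
R5C6 is out (column 6 already has a 7).
R5C7 is out (column 7 already has a 7).
So the only cell in row 5 that can hold 7 is R5C4.
Therefore R5C4 = 7.

7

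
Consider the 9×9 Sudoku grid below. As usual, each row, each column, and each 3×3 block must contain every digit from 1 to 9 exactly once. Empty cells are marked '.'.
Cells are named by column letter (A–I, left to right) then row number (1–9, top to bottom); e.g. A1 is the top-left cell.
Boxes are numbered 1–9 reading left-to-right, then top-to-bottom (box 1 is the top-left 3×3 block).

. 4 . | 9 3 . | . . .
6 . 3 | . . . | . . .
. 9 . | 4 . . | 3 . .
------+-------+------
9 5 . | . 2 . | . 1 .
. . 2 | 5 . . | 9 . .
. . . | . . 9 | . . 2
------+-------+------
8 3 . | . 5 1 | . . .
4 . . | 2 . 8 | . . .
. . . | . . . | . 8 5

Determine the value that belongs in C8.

Cell C8 itself could take any of {1, 5, 6, 7, 9} by direct elimination.
Consider where 5 can go in row 8.
B8 is out (column B already has a 5).
E8 is out (column E already has a 5).
G8 is out (box 9 already has a 5).
H8 is out (box 9 already has a 5).
I8 is out (column I already has a 5).
So the only cell in row 8 that can hold 5 is C8.
Therefore C8 = 5.

5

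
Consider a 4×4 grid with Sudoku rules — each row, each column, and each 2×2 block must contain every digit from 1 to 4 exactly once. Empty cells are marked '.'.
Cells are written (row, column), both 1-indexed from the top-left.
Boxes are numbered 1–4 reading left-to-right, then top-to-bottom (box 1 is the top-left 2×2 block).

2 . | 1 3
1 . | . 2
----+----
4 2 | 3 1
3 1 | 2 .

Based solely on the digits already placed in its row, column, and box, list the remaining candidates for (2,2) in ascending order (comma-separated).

Row 2 already contains {1, 2}.
Column 2 already contains {1, 2}.
Its 2×2 block (box 1) already contains {1, 2}.
Removing those from 1–4 leaves {3, 4} as the candidates for (2,2).

3,4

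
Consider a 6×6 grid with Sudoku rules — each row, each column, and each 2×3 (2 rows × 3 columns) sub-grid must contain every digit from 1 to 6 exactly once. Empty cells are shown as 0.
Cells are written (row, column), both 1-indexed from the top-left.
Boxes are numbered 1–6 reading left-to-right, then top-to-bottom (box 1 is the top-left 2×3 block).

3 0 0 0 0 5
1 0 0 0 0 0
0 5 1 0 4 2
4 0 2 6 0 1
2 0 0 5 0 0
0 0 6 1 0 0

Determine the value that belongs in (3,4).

3

Row 3 already contains {1, 2, 4, 5}.
Column 4 already contains {1, 5, 6}.
Its 2×3 block (box 4) already contains {1, 2, 4, 6}.
The only value from 1–6 not eliminated is 3, so (3,4) = 3.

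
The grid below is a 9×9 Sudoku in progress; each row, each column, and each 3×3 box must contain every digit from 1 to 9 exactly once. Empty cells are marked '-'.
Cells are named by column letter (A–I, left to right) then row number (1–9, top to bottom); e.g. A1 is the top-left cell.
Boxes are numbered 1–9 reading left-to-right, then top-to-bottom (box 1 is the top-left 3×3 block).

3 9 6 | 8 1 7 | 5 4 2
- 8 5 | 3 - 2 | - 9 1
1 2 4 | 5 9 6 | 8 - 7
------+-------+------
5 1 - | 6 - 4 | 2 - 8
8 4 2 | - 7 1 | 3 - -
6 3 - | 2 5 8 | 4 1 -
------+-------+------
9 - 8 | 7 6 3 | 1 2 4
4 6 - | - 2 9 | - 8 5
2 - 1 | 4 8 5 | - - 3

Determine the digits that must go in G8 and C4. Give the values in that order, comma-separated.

7,9

For G8:
  Row 8 already contains {2, 4, 5, 6, 8, 9}.
  Column G already contains {1, 2, 3, 4, 5, 8}.
  Its 3×3 block (box 9) already contains {1, 2, 3, 4, 5, 8}.
  The only value from 1–9 not eliminated is 7, so G8 = 7.
For C4:
  Consider where 9 can go in row 4.
  E4 is out (column E already has a 9).
  H4 is out (column H already has a 9).
  So the only cell in row 4 that can hold 9 is C4.
  So C4 = 9.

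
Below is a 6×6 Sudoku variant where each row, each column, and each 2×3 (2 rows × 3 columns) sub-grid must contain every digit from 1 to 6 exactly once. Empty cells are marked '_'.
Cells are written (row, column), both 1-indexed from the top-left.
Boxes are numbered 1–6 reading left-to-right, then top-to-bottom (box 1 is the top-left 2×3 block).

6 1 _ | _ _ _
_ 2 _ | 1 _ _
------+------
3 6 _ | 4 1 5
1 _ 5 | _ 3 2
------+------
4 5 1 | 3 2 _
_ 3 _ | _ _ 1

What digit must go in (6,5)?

Cell (6,5) itself could take any of {4, 5, 6} by direct elimination.
Consider where 4 can go in box 6.
(5,6) is out (row 5 already has a 4).
(6,4) is out (column 4 already has a 4).
So the only cell in box 6 that can hold 4 is (6,5).
Therefore (6,5) = 4.

4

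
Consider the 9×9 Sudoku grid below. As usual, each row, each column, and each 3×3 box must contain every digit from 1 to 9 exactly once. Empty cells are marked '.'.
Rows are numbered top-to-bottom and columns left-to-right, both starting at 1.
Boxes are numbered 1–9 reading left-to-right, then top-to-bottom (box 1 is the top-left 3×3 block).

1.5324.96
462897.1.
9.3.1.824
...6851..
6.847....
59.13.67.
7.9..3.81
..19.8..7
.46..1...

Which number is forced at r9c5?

5

Row 9 already contains {1, 4, 6}.
Column 5 already contains {1, 2, 3, 7, 8, 9}.
Its 3×3 block (box 8) already contains {1, 3, 8, 9}.
The only value from 1–9 not eliminated is 5, so r9c5 = 5.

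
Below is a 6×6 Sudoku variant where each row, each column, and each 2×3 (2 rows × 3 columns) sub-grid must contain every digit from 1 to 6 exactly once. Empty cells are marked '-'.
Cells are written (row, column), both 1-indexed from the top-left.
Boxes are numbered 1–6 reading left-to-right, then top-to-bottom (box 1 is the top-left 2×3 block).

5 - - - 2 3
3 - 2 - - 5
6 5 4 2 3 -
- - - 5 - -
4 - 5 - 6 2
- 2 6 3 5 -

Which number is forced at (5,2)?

Cell (5,2) itself could take any of {1, 3} by direct elimination.
Consider where 3 can go in box 5.
(6,1) is out (row 6 already has a 3).
So the only cell in box 5 that can hold 3 is (5,2).
Therefore (5,2) = 3.

3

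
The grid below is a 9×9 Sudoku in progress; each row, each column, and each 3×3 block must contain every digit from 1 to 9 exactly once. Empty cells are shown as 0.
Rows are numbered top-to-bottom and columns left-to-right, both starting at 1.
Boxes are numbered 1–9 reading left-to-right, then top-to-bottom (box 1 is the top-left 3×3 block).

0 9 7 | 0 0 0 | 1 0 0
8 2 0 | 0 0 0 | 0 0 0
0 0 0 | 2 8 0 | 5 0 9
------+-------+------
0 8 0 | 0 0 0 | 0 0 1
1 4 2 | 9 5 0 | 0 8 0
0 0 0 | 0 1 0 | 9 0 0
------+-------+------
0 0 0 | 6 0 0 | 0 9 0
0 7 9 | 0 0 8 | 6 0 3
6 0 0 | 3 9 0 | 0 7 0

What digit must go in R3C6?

Cell R3C6 itself could take any of {1, 3, 4, 6, 7} by direct elimination.
Consider where 7 can go in row 3.
R3C1 is out (box 1 already has a 7).
R3C2 is out (column 2 already has a 7).
R3C3 is out (column 3 already has a 7).
R3C8 is out (column 8 already has a 7).
So the only cell in row 3 that can hold 7 is R3C6.
Therefore R3C6 = 7.

7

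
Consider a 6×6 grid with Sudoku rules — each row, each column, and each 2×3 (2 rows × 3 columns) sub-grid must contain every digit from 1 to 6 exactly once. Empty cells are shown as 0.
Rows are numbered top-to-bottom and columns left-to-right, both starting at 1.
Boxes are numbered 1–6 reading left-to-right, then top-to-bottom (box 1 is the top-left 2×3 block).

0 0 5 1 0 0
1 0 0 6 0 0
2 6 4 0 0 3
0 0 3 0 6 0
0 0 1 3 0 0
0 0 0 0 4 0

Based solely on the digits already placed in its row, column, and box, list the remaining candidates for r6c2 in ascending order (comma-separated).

Row 6 already contains {4}.
Column 2 already contains {6}.
Its 2×3 block (box 5) already contains {1}.
Removing those from 1–6 leaves {2, 3, 5} as the candidates for r6c2.

2,3,5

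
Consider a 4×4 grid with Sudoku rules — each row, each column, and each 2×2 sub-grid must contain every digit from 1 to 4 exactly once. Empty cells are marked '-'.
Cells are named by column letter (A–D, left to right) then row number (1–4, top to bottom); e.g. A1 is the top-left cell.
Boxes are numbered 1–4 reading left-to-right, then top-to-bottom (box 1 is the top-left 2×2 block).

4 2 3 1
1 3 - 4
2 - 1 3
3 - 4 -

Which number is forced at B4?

Row 4 already contains {3, 4}.
Column B already contains {2, 3}.
Its 2×2 block (box 3) already contains {2, 3}.
The only value from 1–4 not eliminated is 1, so B4 = 1.

1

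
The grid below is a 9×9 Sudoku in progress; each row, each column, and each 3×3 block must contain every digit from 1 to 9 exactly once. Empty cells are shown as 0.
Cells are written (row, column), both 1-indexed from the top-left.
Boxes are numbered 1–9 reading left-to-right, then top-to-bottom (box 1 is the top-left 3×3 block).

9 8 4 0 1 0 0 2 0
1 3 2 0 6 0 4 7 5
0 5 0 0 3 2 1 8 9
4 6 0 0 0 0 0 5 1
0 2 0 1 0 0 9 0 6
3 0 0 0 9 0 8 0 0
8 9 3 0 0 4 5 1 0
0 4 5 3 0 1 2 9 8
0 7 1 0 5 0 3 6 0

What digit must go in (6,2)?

1

Row 6 already contains {3, 8, 9}.
Column 2 already contains {2, 3, 4, 5, 6, 7, 8, 9}.
Its 3×3 block (box 4) already contains {2, 3, 4, 6}.
The only value from 1–9 not eliminated is 1, so (6,2) = 1.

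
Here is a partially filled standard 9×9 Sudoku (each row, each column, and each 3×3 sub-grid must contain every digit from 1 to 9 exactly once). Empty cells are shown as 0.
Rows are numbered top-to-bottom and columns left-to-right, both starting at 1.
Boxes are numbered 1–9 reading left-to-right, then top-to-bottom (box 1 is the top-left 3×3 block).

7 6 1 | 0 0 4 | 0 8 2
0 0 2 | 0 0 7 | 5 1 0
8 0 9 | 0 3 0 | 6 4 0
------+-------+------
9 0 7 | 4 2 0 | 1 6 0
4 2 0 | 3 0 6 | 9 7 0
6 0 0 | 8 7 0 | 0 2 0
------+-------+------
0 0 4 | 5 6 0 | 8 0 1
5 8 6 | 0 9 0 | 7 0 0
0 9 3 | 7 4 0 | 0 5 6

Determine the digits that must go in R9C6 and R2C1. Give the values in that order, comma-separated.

For R9C6:
  Consider where 8 can go in box 8.
  R7C6 is out (row 7 already has a 8).
  R8C4 is out (row 8 already has a 8).
  R8C6 is out (row 8 already has a 8).
  So the only cell in box 8 that can hold 8 is R9C6.
  So R9C6 = 8.
For R2C1:
  Row 2 already contains {1, 2, 5, 7}.
  Column 1 already contains {4, 5, 6, 7, 8, 9}.
  Its 3×3 block (box 1) already contains {1, 2, 6, 7, 8, 9}.
  The only value from 1–9 not eliminated is 3, so R2C1 = 3.

8,3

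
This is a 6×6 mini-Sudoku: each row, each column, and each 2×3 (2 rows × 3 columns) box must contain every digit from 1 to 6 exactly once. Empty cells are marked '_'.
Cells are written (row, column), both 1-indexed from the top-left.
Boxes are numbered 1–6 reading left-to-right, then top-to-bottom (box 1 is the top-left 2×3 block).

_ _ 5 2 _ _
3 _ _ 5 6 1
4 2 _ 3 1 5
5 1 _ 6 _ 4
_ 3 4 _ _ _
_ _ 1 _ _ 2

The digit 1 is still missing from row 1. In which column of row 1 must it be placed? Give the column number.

Consider where 1 can go in row 1.
(1,2) is out (column 2 already has a 1).
(1,5) is out (column 5 already has a 1).
(1,6) is out (column 6 already has a 1).
So the only cell in row 1 that can hold 1 is (1,1).
That is column 1.

1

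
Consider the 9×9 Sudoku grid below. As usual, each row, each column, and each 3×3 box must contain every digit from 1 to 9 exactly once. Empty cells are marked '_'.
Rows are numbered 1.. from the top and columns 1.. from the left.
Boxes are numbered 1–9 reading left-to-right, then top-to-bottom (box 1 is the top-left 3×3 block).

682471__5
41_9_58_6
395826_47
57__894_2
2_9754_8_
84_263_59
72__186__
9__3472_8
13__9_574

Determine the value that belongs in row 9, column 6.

Row 9 already contains {1, 3, 4, 5, 7, 9}.
Column 6 already contains {1, 3, 4, 5, 6, 7, 8, 9}.
Its 3×3 block (box 8) already contains {1, 3, 4, 7, 8, 9}.
The only value from 1–9 not eliminated is 2, so row 9, column 6 = 2.

2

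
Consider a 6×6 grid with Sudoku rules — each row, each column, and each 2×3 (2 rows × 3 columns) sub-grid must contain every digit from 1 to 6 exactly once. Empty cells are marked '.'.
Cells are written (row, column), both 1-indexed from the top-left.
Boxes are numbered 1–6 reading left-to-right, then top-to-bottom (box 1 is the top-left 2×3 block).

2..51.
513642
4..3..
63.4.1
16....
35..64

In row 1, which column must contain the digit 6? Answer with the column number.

3

Consider where 6 can go in row 1.
(1,2) is out (column 2 already has a 6).
(1,6) is out (box 2 already has a 6).
So the only cell in row 1 that can hold 6 is (1,3).
That is column 3.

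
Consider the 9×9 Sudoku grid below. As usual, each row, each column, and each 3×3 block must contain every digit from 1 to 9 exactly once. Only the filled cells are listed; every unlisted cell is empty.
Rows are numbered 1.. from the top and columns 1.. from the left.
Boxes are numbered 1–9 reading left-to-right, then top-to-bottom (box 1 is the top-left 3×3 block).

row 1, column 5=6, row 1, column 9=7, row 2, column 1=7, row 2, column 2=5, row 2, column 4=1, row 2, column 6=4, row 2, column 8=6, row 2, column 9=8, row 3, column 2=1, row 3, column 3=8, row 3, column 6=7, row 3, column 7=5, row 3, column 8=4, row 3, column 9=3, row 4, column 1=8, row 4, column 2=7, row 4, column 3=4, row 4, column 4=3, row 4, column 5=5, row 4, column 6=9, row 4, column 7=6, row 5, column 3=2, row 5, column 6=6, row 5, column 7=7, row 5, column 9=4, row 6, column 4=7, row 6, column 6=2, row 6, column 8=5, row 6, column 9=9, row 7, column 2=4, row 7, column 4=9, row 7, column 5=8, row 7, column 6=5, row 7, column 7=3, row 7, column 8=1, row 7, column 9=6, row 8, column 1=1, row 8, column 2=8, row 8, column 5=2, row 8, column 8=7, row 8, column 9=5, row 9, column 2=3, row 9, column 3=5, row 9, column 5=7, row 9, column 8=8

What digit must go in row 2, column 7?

Cell row 2, column 7 itself could take any of {2, 9} by direct elimination.
Consider where 2 can go in row 2.
row 2, column 3 is out (column 3 already has a 2).
row 2, column 5 is out (column 5 already has a 2).
So the only cell in row 2 that can hold 2 is row 2, column 7.
Therefore row 2, column 7 = 2.

2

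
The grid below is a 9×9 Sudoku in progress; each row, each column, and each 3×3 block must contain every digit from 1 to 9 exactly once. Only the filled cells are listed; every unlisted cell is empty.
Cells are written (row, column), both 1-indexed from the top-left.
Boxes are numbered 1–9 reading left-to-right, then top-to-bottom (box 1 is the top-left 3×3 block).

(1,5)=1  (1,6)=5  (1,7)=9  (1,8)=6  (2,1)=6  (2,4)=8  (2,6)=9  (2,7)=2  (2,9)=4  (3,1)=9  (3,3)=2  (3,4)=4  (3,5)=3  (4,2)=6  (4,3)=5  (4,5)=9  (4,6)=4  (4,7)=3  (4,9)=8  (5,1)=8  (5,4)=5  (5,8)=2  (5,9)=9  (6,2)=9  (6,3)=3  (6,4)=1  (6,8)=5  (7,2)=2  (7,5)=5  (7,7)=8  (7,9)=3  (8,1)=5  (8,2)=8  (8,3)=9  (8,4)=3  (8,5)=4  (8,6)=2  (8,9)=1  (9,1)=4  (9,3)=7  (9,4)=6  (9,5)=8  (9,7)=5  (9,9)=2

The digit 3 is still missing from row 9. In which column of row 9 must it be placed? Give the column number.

Consider where 3 can go in row 9.
(9,6) is out (box 8 already has a 3).
(9,8) is out (box 9 already has a 3).
So the only cell in row 9 that can hold 3 is (9,2).
That is column 2.

2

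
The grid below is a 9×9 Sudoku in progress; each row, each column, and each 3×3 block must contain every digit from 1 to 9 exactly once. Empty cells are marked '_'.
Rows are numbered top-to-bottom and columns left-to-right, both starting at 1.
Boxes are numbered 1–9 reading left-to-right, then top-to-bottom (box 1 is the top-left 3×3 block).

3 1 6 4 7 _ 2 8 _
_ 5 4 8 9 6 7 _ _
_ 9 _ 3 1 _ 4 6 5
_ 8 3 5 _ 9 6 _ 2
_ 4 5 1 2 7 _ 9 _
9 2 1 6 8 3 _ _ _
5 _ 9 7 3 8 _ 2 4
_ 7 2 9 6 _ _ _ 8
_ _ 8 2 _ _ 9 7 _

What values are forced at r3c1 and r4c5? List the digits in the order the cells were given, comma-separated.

8,4

For r3c1:
  Consider where 8 can go in column 1.
  r2c1 is out (row 2 already has a 8).
  r4c1 is out (row 4 already has a 8).
  r5c1 is out (box 4 already has a 8).
  r8c1 is out (row 8 already has a 8).
  r9c1 is out (row 9 already has a 8).
  So the only cell in column 1 that can hold 8 is r3c1.
  So r3c1 = 8.
For r4c5:
  Row 4 already contains {2, 3, 5, 6, 8, 9}.
  Column 5 already contains {1, 2, 3, 6, 7, 8, 9}.
  Its 3×3 block (box 5) already contains {1, 2, 3, 5, 6, 7, 8, 9}.
  The only value from 1–9 not eliminated is 4, so r4c5 = 4.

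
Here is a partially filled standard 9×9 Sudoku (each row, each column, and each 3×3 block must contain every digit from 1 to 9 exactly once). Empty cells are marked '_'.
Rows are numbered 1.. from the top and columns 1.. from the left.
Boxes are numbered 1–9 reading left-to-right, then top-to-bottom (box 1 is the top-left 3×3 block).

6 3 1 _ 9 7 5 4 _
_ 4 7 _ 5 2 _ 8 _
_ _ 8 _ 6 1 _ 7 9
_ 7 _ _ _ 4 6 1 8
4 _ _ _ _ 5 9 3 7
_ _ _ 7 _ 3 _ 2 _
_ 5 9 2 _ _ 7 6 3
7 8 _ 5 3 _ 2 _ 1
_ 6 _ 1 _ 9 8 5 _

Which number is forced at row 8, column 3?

4

Row 8 already contains {1, 2, 3, 5, 7, 8}.
Column 3 already contains {1, 7, 8, 9}.
Its 3×3 block (box 7) already contains {5, 6, 7, 8, 9}.
The only value from 1–9 not eliminated is 4, so row 8, column 3 = 4.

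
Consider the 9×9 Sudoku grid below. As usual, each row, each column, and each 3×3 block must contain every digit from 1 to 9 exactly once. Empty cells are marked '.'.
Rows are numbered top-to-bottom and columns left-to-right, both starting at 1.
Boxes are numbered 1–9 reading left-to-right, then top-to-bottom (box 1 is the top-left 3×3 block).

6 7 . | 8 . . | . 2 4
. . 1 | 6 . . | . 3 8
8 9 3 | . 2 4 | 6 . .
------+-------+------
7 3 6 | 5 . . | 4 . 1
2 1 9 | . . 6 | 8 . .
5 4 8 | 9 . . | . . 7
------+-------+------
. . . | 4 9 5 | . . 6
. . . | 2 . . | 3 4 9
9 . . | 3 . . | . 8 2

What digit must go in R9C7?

5

Cell R9C7 itself could take any of {1, 5, 7} by direct elimination.
Consider where 5 can go in box 9.
R7C7 is out (row 7 already has a 5).
R7C8 is out (row 7 already has a 5).
So the only cell in box 9 that can hold 5 is R9C7.
Therefore R9C7 = 5.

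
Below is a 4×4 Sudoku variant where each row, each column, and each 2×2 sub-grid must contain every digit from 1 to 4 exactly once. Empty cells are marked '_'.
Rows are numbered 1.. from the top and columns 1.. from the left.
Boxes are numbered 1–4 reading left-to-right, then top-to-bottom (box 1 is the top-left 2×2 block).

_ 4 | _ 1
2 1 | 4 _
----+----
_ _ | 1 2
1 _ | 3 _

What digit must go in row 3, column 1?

4

Cell row 3, column 1 itself could take any of {3, 4} by direct elimination.
Consider where 4 can go in box 3.
row 3, column 2 is out (column 2 already has a 4).
row 4, column 2 is out (column 2 already has a 4).
So the only cell in box 3 that can hold 4 is row 3, column 1.
Therefore row 3, column 1 = 4.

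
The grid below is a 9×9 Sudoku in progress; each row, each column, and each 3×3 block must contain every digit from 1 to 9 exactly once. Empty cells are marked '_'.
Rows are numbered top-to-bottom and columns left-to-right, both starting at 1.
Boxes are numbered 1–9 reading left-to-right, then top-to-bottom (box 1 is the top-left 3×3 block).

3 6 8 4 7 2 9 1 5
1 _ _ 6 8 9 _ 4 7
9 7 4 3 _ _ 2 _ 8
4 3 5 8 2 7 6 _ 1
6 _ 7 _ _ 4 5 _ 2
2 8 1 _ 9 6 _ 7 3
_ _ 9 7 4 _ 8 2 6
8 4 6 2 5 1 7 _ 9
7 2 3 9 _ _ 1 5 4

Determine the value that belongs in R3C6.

Row 3 already contains {2, 3, 4, 7, 8, 9}.
Column 6 already contains {1, 2, 4, 6, 7, 9}.
Its 3×3 block (box 2) already contains {2, 3, 4, 6, 7, 8, 9}.
The only value from 1–9 not eliminated is 5, so R3C6 = 5.

5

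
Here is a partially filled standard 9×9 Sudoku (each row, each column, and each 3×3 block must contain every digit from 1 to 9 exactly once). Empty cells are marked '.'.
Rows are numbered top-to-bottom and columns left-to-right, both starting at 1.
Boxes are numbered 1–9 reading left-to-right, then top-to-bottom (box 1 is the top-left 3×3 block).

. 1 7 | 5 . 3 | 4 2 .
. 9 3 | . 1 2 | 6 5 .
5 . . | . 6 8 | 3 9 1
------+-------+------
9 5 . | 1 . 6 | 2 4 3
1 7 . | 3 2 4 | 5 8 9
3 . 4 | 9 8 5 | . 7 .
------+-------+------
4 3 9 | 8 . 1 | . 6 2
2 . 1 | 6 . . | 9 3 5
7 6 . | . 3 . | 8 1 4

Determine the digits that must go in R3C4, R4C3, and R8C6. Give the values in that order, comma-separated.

7,8,7

For R3C4:
  Consider where 7 can go in row 3.
  R3C2 is out (column 2 already has a 7).
  R3C3 is out (column 3 already has a 7).
  So the only cell in row 3 that can hold 7 is R3C4.
  So R3C4 = 7.
For R4C3:
  Row 4 already contains {1, 2, 3, 4, 5, 6, 9}.
  Column 3 already contains {1, 3, 4, 7, 9}.
  Its 3×3 block (box 4) already contains {1, 3, 4, 5, 7, 9}.
  The only value from 1–9 not eliminated is 8, so R4C3 = 8.
For R8C6:
  Row 8 already contains {1, 2, 3, 5, 6, 9}.
  Column 6 already contains {1, 2, 3, 4, 5, 6, 8}.
  Its 3×3 block (box 8) already contains {1, 3, 6, 8}.
  The only value from 1–9 not eliminated is 7, so R8C6 = 7.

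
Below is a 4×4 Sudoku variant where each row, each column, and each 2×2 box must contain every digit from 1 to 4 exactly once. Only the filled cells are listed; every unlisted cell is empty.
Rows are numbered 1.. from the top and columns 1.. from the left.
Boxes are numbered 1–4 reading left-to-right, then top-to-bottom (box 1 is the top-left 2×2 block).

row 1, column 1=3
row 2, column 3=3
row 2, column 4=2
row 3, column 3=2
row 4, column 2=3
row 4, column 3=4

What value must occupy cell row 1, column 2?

2

Cell row 1, column 2 itself could take any of {1, 2, 4} by direct elimination.
Consider where 2 can go in row 1.
row 1, column 3 is out (column 3 already has a 2).
row 1, column 4 is out (column 4 already has a 2).
So the only cell in row 1 that can hold 2 is row 1, column 2.
Therefore row 1, column 2 = 2.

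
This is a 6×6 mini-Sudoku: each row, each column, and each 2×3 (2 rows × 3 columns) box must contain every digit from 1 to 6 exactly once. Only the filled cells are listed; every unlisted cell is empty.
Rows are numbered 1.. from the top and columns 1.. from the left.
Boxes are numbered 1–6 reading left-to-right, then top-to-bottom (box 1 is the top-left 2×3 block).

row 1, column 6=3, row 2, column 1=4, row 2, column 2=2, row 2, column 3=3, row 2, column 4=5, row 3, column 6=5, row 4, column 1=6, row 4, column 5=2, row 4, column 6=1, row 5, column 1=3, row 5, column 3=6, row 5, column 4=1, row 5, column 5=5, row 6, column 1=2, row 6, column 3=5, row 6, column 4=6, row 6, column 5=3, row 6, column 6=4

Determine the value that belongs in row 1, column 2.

Cell row 1, column 2 itself could take any of {1, 5, 6} by direct elimination.
Consider where 6 can go in box 1.
row 1, column 1 is out (column 1 already has a 6).
row 1, column 3 is out (column 3 already has a 6).
So the only cell in box 1 that can hold 6 is row 1, column 2.
Therefore row 1, column 2 = 6.

6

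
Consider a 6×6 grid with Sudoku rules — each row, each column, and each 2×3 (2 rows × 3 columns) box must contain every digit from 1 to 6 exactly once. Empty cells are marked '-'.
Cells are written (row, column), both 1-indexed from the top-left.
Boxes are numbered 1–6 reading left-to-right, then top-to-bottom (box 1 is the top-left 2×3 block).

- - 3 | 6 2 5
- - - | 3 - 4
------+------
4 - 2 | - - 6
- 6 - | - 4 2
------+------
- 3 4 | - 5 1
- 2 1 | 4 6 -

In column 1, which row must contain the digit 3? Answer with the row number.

Consider where 3 can go in column 1.
(1,1) is out (row 1 already has a 3).
(2,1) is out (row 2 already has a 3).
(5,1) is out (row 5 already has a 3).
(6,1) is out (box 5 already has a 3).
So the only cell in column 1 that can hold 3 is (4,1).
That is row 4.

4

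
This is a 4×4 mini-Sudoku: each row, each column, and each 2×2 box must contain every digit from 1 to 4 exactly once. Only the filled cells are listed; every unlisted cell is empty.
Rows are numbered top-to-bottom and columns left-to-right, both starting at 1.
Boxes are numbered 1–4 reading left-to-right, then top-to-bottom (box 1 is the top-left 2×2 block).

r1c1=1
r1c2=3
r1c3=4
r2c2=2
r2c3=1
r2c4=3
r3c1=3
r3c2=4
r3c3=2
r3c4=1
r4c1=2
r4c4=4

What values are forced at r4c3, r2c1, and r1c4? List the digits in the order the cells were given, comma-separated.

3,4,2

For r4c3:
  Row 4 already contains {2, 4}.
  Column 3 already contains {1, 2, 4}.
  Its 2×2 block (box 4) already contains {1, 2, 4}.
  The only value from 1–4 not eliminated is 3, so r4c3 = 3.
For r2c1:
  Row 2 already contains {1, 2, 3}.
  Column 1 already contains {1, 2, 3}.
  Its 2×2 block (box 1) already contains {1, 2, 3}.
  The only value from 1–4 not eliminated is 4, so r2c1 = 4.
For r1c4:
  Row 1 already contains {1, 3, 4}.
  Column 4 already contains {1, 3, 4}.
  Its 2×2 block (box 2) already contains {1, 3, 4}.
  The only value from 1–4 not eliminated is 2, so r1c4 = 2.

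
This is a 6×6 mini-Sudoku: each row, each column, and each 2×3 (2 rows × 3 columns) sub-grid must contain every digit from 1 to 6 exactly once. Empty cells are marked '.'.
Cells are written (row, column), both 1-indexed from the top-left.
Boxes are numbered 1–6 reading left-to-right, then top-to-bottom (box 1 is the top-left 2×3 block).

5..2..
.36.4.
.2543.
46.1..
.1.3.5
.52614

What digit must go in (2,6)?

Row 2 already contains {3, 4, 6}.
Column 6 already contains {4, 5}.
Its 2×3 block (box 2) already contains {2, 4}.
The only value from 1–6 not eliminated is 1, so (2,6) = 1.

1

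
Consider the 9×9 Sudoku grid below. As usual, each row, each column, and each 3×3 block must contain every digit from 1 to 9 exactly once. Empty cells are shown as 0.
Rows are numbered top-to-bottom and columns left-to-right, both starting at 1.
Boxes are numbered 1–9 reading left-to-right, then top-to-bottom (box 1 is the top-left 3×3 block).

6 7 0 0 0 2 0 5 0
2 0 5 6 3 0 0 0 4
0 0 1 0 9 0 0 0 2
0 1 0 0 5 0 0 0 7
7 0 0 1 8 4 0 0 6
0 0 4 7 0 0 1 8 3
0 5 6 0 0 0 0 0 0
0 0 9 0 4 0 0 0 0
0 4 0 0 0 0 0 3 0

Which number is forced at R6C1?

Cell R6C1 itself could take any of {5, 9} by direct elimination.
Consider where 5 can go in column 1.
R3C1 is out (box 1 already has a 5).
R4C1 is out (row 4 already has a 5).
R7C1 is out (row 7 already has a 5).
R8C1 is out (box 7 already has a 5).
R9C1 is out (box 7 already has a 5).
So the only cell in column 1 that can hold 5 is R6C1.
Therefore R6C1 = 5.

5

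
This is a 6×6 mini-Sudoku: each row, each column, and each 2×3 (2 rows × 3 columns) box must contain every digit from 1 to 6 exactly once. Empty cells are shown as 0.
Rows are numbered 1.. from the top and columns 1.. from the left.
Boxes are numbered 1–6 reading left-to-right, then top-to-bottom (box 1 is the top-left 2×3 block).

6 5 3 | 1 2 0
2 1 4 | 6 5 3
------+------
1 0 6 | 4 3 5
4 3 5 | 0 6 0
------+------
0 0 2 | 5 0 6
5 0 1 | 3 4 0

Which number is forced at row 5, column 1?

Row 5 already contains {2, 5, 6}.
Column 1 already contains {1, 2, 4, 5, 6}.
Its 2×3 block (box 5) already contains {1, 2, 5}.
The only value from 1–6 not eliminated is 3, so row 5, column 1 = 3.

3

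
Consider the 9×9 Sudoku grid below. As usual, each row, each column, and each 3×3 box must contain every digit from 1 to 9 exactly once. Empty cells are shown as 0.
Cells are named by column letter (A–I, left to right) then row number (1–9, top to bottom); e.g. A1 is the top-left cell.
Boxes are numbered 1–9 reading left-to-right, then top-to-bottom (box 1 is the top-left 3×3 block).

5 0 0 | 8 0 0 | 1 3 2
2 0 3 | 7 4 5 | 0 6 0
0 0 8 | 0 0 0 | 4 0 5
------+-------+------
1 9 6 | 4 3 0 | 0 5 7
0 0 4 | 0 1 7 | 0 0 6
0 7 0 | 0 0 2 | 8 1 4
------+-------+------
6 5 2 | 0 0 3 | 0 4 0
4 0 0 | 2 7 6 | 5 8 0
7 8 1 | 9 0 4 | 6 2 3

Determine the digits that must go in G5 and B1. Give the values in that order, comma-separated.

For G5:
  Consider where 3 can go in column G.
  G2 is out (row 2 already has a 3).
  G4 is out (row 4 already has a 3).
  G7 is out (row 7 already has a 3).
  So the only cell in column G that can hold 3 is G5.
  So G5 = 3.
For B1:
  Consider where 4 can go in column B.
  B2 is out (row 2 already has a 4).
  B3 is out (row 3 already has a 4).
  B5 is out (row 5 already has a 4).
  B8 is out (row 8 already has a 4).
  So the only cell in column B that can hold 4 is B1.
  So B1 = 4.

3,4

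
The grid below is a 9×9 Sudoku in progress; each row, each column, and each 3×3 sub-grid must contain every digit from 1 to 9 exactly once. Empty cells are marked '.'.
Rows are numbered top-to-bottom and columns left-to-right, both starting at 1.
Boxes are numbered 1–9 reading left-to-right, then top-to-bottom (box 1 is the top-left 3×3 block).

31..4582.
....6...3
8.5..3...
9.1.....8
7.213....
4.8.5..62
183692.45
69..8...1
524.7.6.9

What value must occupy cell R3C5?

1

Cell R3C5 itself could take any of {1, 2} by direct elimination.
Consider where 1 can go in column 5.
R4C5 is out (row 4 already has a 1).
So the only cell in column 5 that can hold 1 is R3C5.
Therefore R3C5 = 1.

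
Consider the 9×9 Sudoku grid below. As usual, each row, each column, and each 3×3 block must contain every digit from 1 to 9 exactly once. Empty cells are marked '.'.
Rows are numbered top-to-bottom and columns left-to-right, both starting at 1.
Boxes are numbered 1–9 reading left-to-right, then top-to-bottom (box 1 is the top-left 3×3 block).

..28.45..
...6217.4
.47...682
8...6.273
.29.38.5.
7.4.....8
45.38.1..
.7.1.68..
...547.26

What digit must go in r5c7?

Row 5 already contains {2, 3, 5, 8, 9}.
Column 7 already contains {1, 2, 5, 6, 7, 8}.
Its 3×3 block (box 6) already contains {2, 3, 5, 7, 8}.
The only value from 1–9 not eliminated is 4, so r5c7 = 4.

4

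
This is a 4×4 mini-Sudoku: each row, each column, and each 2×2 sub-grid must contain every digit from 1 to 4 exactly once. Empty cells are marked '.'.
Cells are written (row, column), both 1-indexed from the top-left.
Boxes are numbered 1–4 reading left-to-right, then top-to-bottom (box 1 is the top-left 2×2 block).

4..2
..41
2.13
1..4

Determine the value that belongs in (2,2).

Cell (2,2) itself could take any of {2, 3} by direct elimination.
Consider where 2 can go in column 2.
(1,2) is out (row 1 already has a 2).
(3,2) is out (row 3 already has a 2).
(4,2) is out (box 3 already has a 2).
So the only cell in column 2 that can hold 2 is (2,2).
Therefore (2,2) = 2.

2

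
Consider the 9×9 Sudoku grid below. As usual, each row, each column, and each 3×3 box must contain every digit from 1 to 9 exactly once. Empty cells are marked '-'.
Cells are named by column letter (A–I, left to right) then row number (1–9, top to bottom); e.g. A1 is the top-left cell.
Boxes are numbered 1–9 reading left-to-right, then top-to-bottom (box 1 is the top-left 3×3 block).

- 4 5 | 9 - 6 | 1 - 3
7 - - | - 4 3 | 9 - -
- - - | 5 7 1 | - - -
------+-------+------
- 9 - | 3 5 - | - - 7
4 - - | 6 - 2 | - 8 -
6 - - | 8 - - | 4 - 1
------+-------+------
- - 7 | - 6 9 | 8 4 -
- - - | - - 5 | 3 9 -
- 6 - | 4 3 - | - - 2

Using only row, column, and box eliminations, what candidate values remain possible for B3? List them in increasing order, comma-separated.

Row 3 already contains {1, 5, 7}.
Column B already contains {4, 6, 9}.
Its 3×3 block (box 1) already contains {4, 5, 7}.
Removing those from 1–9 leaves {2, 3, 8} as the candidates for B3.

2,3,8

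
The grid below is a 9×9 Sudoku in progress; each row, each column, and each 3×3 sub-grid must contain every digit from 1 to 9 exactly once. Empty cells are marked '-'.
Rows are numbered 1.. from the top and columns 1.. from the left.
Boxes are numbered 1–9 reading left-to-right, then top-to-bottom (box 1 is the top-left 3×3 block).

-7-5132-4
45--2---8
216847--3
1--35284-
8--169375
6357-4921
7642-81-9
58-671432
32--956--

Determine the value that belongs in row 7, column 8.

5

Row 7 already contains {1, 2, 4, 6, 7, 8, 9}.
Column 8 already contains {2, 3, 4, 7}.
Its 3×3 block (box 9) already contains {1, 2, 3, 4, 6, 9}.
The only value from 1–9 not eliminated is 5, so row 7, column 8 = 5.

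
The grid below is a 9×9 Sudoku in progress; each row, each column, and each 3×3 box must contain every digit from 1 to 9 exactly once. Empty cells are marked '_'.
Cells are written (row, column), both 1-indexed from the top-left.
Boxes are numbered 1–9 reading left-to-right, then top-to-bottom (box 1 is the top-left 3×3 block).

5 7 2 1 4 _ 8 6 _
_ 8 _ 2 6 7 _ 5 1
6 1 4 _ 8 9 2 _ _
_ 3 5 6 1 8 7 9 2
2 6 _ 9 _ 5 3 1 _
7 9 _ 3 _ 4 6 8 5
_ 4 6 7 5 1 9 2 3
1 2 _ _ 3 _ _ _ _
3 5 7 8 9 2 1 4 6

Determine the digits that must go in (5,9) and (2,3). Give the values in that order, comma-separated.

For (5,9):
  Row 5 already contains {1, 2, 3, 5, 6, 9}.
  Column 9 already contains {1, 2, 3, 5, 6}.
  Its 3×3 block (box 6) already contains {1, 2, 3, 5, 6, 7, 8, 9}.
  The only value from 1–9 not eliminated is 4, so (5,9) = 4.
For (2,3):
  Consider where 3 can go in box 1.
  (2,1) is out (column 1 already has a 3).
  So the only cell in box 1 that can hold 3 is (2,3).
  So (2,3) = 3.

4,3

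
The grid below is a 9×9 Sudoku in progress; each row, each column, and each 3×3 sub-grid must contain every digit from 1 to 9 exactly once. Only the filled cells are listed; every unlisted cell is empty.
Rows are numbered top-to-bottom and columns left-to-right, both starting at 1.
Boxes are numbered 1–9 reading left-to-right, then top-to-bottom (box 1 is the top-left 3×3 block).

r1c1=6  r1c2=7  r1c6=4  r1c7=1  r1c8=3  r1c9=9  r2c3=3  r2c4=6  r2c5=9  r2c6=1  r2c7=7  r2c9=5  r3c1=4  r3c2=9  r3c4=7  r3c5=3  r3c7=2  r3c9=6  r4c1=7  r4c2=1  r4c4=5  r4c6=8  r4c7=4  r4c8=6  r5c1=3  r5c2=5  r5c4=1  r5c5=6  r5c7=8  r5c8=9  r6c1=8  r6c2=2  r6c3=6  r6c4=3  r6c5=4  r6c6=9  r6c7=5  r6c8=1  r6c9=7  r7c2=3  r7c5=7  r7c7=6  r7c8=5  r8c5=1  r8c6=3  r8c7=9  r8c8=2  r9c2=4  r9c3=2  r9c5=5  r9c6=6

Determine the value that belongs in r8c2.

6

Cell r8c2 itself could take any of {6, 8} by direct elimination.
Consider where 6 can go in column 2.
r2c2 is out (row 2 already has a 6).
So the only cell in column 2 that can hold 6 is r8c2.
Therefore r8c2 = 6.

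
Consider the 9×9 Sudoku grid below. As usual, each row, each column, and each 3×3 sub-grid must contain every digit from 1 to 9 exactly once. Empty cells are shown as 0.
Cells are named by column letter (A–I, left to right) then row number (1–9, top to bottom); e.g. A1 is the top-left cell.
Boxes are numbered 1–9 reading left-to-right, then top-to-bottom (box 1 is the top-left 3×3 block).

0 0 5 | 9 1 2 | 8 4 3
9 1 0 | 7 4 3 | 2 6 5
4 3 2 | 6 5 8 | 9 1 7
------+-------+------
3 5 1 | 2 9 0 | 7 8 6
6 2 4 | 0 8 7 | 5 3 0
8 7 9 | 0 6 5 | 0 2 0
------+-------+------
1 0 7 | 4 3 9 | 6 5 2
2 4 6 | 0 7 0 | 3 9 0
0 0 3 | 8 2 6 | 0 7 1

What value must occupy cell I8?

Row 8 already contains {2, 3, 4, 6, 7, 9}.
Column I already contains {1, 2, 3, 5, 6, 7}.
Its 3×3 block (box 9) already contains {1, 2, 3, 5, 6, 7, 9}.
The only value from 1–9 not eliminated is 8, so I8 = 8.

8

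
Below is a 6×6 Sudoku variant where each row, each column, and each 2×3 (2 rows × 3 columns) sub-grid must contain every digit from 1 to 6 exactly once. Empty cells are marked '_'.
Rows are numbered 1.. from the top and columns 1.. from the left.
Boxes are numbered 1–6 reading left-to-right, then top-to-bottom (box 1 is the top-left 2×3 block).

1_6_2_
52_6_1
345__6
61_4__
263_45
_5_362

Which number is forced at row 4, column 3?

Row 4 already contains {1, 4, 6}.
Column 3 already contains {3, 5, 6}.
Its 2×3 block (box 3) already contains {1, 3, 4, 5, 6}.
The only value from 1–6 not eliminated is 2, so row 4, column 3 = 2.

2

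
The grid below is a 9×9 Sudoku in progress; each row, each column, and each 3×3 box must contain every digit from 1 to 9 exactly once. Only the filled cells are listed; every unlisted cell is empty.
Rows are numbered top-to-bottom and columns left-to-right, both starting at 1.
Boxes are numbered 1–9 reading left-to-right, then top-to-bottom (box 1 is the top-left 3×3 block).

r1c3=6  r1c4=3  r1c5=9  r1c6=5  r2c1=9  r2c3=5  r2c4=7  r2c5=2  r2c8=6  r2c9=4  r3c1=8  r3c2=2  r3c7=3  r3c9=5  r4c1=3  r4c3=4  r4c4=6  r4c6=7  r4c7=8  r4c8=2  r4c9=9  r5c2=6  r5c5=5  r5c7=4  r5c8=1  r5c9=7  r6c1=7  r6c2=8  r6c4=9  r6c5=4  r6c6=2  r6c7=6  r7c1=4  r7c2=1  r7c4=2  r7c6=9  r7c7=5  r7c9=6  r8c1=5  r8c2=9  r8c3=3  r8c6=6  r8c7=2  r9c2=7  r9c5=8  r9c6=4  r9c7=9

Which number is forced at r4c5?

Row 4 already contains {2, 3, 4, 6, 7, 8, 9}.
Column 5 already contains {2, 4, 5, 8, 9}.
Its 3×3 block (box 5) already contains {2, 4, 5, 6, 7, 9}.
The only value from 1–9 not eliminated is 1, so r4c5 = 1.

1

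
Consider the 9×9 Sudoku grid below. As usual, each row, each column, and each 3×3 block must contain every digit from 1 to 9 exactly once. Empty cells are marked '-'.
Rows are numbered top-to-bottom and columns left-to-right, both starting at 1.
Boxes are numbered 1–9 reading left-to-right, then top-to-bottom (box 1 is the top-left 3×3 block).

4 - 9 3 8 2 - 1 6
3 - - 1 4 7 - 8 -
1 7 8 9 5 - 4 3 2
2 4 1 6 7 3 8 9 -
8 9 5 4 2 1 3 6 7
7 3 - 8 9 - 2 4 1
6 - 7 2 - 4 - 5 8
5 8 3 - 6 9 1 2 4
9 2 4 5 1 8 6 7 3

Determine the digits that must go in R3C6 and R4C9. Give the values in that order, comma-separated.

6,5

For R3C6:
  Row 3 already contains {1, 2, 3, 4, 5, 7, 8, 9}.
  Column 6 already contains {1, 2, 3, 4, 7, 8, 9}.
  Its 3×3 block (box 2) already contains {1, 2, 3, 4, 5, 7, 8, 9}.
  The only value from 1–9 not eliminated is 6, so R3C6 = 6.
For R4C9:
  Row 4 already contains {1, 2, 3, 4, 6, 7, 8, 9}.
  Column 9 already contains {1, 2, 3, 4, 6, 7, 8}.
  Its 3×3 block (box 6) already contains {1, 2, 3, 4, 6, 7, 8, 9}.
  The only value from 1–9 not eliminated is 5, so R4C9 = 5.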